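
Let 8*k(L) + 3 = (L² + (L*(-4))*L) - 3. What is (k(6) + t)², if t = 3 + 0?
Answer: 2025/16 ≈ 126.56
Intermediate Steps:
k(L) = -¾ - 3*L²/8 (k(L) = -3/8 + ((L² + (L*(-4))*L) - 3)/8 = -3/8 + ((L² + (-4*L)*L) - 3)/8 = -3/8 + ((L² - 4*L²) - 3)/8 = -3/8 + (-3*L² - 3)/8 = -3/8 + (-3 - 3*L²)/8 = -3/8 + (-3/8 - 3*L²/8) = -¾ - 3*L²/8)
t = 3
(k(6) + t)² = ((-¾ - 3/8*6²) + 3)² = ((-¾ - 3/8*36) + 3)² = ((-¾ - 27/2) + 3)² = (-57/4 + 3)² = (-45/4)² = 2025/16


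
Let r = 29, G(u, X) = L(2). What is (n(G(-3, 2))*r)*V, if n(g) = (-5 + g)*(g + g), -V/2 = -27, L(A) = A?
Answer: -18792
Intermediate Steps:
G(u, X) = 2
V = 54 (V = -2*(-27) = 54)
n(g) = 2*g*(-5 + g) (n(g) = (-5 + g)*(2*g) = 2*g*(-5 + g))
(n(G(-3, 2))*r)*V = ((2*2*(-5 + 2))*29)*54 = ((2*2*(-3))*29)*54 = -12*29*54 = -348*54 = -18792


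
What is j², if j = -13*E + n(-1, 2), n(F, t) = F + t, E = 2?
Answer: 625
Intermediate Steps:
j = -25 (j = -13*2 + (-1 + 2) = -26 + 1 = -25)
j² = (-25)² = 625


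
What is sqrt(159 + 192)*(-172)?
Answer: -516*sqrt(39) ≈ -3222.4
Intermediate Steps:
sqrt(159 + 192)*(-172) = sqrt(351)*(-172) = (3*sqrt(39))*(-172) = -516*sqrt(39)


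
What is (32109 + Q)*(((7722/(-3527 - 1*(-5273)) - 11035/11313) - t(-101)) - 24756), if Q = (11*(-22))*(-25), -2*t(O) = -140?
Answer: -1039424498459336/1097361 ≈ -9.4720e+8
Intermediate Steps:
t(O) = 70 (t(O) = -1/2*(-140) = 70)
Q = 6050 (Q = -242*(-25) = 6050)
(32109 + Q)*(((7722/(-3527 - 1*(-5273)) - 11035/11313) - t(-101)) - 24756) = (32109 + 6050)*(((7722/(-3527 - 1*(-5273)) - 11035/11313) - 1*70) - 24756) = 38159*(((7722/(-3527 + 5273) - 11035*1/11313) - 70) - 24756) = 38159*(((7722/1746 - 11035/11313) - 70) - 24756) = 38159*(((7722*(1/1746) - 11035/11313) - 70) - 24756) = 38159*(((429/97 - 11035/11313) - 70) - 24756) = 38159*((3782882/1097361 - 70) - 24756) = 38159*(-73032388/1097361 - 24756) = 38159*(-27239301304/1097361) = -1039424498459336/1097361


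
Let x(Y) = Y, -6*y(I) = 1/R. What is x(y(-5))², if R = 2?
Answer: 1/144 ≈ 0.0069444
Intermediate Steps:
y(I) = -1/12 (y(I) = -⅙/2 = -⅙*½ = -1/12)
x(y(-5))² = (-1/12)² = 1/144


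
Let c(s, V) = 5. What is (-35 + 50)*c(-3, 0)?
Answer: 75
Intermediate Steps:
(-35 + 50)*c(-3, 0) = (-35 + 50)*5 = 15*5 = 75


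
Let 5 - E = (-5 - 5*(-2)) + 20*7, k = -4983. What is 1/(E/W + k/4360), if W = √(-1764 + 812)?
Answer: -369339960/7075474913 - 95048000*I*√238/7075474913 ≈ -0.0522 - 0.20724*I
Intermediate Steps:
W = 2*I*√238 (W = √(-952) = 2*I*√238 ≈ 30.854*I)
E = -140 (E = 5 - ((-5 - 5*(-2)) + 20*7) = 5 - ((-5 + 10) + 140) = 5 - (5 + 140) = 5 - 1*145 = 5 - 145 = -140)
1/(E/W + k/4360) = 1/(-140*(-I*√238/476) - 4983/4360) = 1/(-(-5)*I*√238/17 - 4983*1/4360) = 1/(5*I*√238/17 - 4983/4360) = 1/(-4983/4360 + 5*I*√238/17)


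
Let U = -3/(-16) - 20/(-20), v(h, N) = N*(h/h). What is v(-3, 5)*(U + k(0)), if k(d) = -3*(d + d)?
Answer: 95/16 ≈ 5.9375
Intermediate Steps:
v(h, N) = N (v(h, N) = N*1 = N)
U = 19/16 (U = -3*(-1/16) - 20*(-1/20) = 3/16 + 1 = 19/16 ≈ 1.1875)
k(d) = -6*d
v(-3, 5)*(U + k(0)) = 5*(19/16 - 6*0) = 5*(19/16 + 0) = 5*(19/16) = 95/16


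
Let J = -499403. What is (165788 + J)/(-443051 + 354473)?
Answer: 111205/29526 ≈ 3.7663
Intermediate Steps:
(165788 + J)/(-443051 + 354473) = (165788 - 499403)/(-443051 + 354473) = -333615/(-88578) = -333615*(-1/88578) = 111205/29526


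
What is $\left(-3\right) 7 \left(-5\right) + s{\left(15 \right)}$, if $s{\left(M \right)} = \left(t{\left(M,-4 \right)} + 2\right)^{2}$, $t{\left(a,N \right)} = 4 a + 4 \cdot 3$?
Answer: $5581$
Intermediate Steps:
$t{\left(a,N \right)} = 12 + 4 a$ ($t{\left(a,N \right)} = 4 a + 12 = 12 + 4 a$)
$s{\left(M \right)} = \left(14 + 4 M\right)^{2}$ ($s{\left(M \right)} = \left(\left(12 + 4 M\right) + 2\right)^{2} = \left(14 + 4 M\right)^{2}$)
$\left(-3\right) 7 \left(-5\right) + s{\left(15 \right)} = \left(-3\right) 7 \left(-5\right) + 4 \left(7 + 2 \cdot 15\right)^{2} = \left(-21\right) \left(-5\right) + 4 \left(7 + 30\right)^{2} = 105 + 4 \cdot 37^{2} = 105 + 4 \cdot 1369 = 105 + 5476 = 5581$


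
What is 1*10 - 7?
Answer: 3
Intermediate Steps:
1*10 - 7 = 10 - 7 = 3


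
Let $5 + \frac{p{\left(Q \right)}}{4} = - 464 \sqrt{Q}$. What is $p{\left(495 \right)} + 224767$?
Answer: $224747 - 5568 \sqrt{55} \approx 1.8345 \cdot 10^{5}$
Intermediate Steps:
$p{\left(Q \right)} = -20 - 1856 \sqrt{Q}$ ($p{\left(Q \right)} = -20 + 4 \left(- 464 \sqrt{Q}\right) = -20 - 1856 \sqrt{Q}$)
$p{\left(495 \right)} + 224767 = \left(-20 - 1856 \sqrt{495}\right) + 224767 = \left(-20 - 1856 \cdot 3 \sqrt{55}\right) + 224767 = \left(-20 - 5568 \sqrt{55}\right) + 224767 = 224747 - 5568 \sqrt{55}$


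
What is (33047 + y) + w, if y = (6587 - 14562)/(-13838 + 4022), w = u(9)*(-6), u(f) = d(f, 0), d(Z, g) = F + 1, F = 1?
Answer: 324279535/9816 ≈ 33036.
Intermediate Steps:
d(Z, g) = 2 (d(Z, g) = 1 + 1 = 2)
u(f) = 2
w = -12 (w = 2*(-6) = -12)
y = 7975/9816 (y = -7975/(-9816) = -7975*(-1/9816) = 7975/9816 ≈ 0.81245)
(33047 + y) + w = (33047 + 7975/9816) - 12 = 324397327/9816 - 12 = 324279535/9816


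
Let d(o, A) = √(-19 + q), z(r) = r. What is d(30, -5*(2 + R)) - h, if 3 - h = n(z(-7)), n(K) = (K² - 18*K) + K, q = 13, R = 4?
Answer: 165 + I*√6 ≈ 165.0 + 2.4495*I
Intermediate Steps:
n(K) = K² - 17*K
d(o, A) = I*√6 (d(o, A) = √(-19 + 13) = √(-6) = I*√6)
h = -165 (h = 3 - (-7)*(-17 - 7) = 3 - (-7)*(-24) = 3 - 1*168 = 3 - 168 = -165)
d(30, -5*(2 + R)) - h = I*√6 - 1*(-165) = I*√6 + 165 = 165 + I*√6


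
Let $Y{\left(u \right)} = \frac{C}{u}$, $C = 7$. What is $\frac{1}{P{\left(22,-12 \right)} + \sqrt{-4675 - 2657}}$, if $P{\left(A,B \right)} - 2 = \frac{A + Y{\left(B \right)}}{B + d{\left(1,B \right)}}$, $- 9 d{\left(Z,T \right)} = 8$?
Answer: $\frac{72848}{1578574921} - \frac{430592 i \sqrt{1833}}{1578574921} \approx 4.6148 \cdot 10^{-5} - 0.011678 i$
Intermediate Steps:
$d{\left(Z,T \right)} = - \frac{8}{9}$ ($d{\left(Z,T \right)} = \left(- \frac{1}{9}\right) 8 = - \frac{8}{9}$)
$Y{\left(u \right)} = \frac{7}{u}$
$P{\left(A,B \right)} = 2 + \frac{A + \frac{7}{B}}{- \frac{8}{9} + B}$ ($P{\left(A,B \right)} = 2 + \frac{A + \frac{7}{B}}{B - \frac{8}{9}} = 2 + \frac{A + \frac{7}{B}}{- \frac{8}{9} + B}$)
$\frac{1}{P{\left(22,-12 \right)} + \sqrt{-4675 - 2657}} = \frac{1}{\frac{63 - 12 \left(-16 + 9 \cdot 22 + 18 \left(-12\right)\right)}{\left(-12\right) \left(-8 + 9 \left(-12\right)\right)} + \sqrt{-4675 - 2657}} = \frac{1}{- \frac{63 - 12 \left(-16 + 198 - 216\right)}{12 \left(-8 - 108\right)} + \sqrt{-7332}} = \frac{1}{- \frac{63 - -408}{12 \left(-116\right)} + 2 i \sqrt{1833}} = \frac{1}{\left(- \frac{1}{12}\right) \left(- \frac{1}{116}\right) \left(63 + 408\right) + 2 i \sqrt{1833}} = \frac{1}{\left(- \frac{1}{12}\right) \left(- \frac{1}{116}\right) 471 + 2 i \sqrt{1833}} = \frac{1}{\frac{157}{464} + 2 i \sqrt{1833}}$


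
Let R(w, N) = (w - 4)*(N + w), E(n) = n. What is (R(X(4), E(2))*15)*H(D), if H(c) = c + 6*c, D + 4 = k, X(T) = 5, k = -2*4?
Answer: -8820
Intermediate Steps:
k = -8
D = -12 (D = -4 - 8 = -12)
R(w, N) = (-4 + w)*(N + w)
H(c) = 7*c
(R(X(4), E(2))*15)*H(D) = ((5**2 - 4*2 - 4*5 + 2*5)*15)*(7*(-12)) = ((25 - 8 - 20 + 10)*15)*(-84) = (7*15)*(-84) = 105*(-84) = -8820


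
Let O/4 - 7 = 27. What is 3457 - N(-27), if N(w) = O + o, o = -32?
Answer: 3353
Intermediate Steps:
O = 136 (O = 28 + 4*27 = 28 + 108 = 136)
N(w) = 104 (N(w) = 136 - 32 = 104)
3457 - N(-27) = 3457 - 1*104 = 3457 - 104 = 3353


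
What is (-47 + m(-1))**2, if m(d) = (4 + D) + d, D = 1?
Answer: 1849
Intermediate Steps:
m(d) = 5 + d (m(d) = (4 + 1) + d = 5 + d)
(-47 + m(-1))**2 = (-47 + (5 - 1))**2 = (-47 + 4)**2 = (-43)**2 = 1849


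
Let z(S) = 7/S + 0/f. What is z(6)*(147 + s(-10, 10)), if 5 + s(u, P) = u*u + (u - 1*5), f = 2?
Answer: 1589/6 ≈ 264.83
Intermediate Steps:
s(u, P) = -10 + u + u² (s(u, P) = -5 + (u*u + (u - 1*5)) = -5 + (u² + (u - 5)) = -5 + (u² + (-5 + u)) = -5 + (-5 + u + u²) = -10 + u + u²)
z(S) = 7/S (z(S) = 7/S + 0/2 = 7/S + 0*(½) = 7/S + 0 = 7/S)
z(6)*(147 + s(-10, 10)) = (7/6)*(147 + (-10 - 10 + (-10)²)) = (7*(⅙))*(147 + (-10 - 10 + 100)) = 7*(147 + 80)/6 = (7/6)*227 = 1589/6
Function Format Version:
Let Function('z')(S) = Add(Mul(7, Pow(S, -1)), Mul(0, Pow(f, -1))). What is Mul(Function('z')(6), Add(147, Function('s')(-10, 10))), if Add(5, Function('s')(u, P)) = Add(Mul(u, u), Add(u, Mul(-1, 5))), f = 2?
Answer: Rational(1589, 6) ≈ 264.83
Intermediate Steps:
Function('s')(u, P) = Add(-10, u, Pow(u, 2)) (Function('s')(u, P) = Add(-5, Add(Mul(u, u), Add(u, Mul(-1, 5)))) = Add(-5, Add(Pow(u, 2), Add(u, -5))) = Add(-5, Add(Pow(u, 2), Add(-5, u))) = Add(-5, Add(-5, u, Pow(u, 2))) = Add(-10, u, Pow(u, 2)))
Function('z')(S) = Mul(7, Pow(S, -1)) (Function('z')(S) = Add(Mul(7, Pow(S, -1)), Mul(0, Pow(2, -1))) = Add(Mul(7, Pow(S, -1)), Mul(0, Rational(1, 2))) = Add(Mul(7, Pow(S, -1)), 0) = Mul(7, Pow(S, -1)))
Mul(Function('z')(6), Add(147, Function('s')(-10, 10))) = Mul(Mul(7, Pow(6, -1)), Add(147, Add(-10, -10, Pow(-10, 2)))) = Mul(Mul(7, Rational(1, 6)), Add(147, Add(-10, -10, 100))) = Mul(Rational(7, 6), Add(147, 80)) = Mul(Rational(7, 6), 227) = Rational(1589, 6)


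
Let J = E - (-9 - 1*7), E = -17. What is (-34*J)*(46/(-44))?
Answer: -391/11 ≈ -35.545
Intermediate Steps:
J = -1 (J = -17 - (-9 - 1*7) = -17 - (-9 - 7) = -17 - 1*(-16) = -17 + 16 = -1)
(-34*J)*(46/(-44)) = (-34*(-1))*(46/(-44)) = 34*(46*(-1/44)) = 34*(-23/22) = -391/11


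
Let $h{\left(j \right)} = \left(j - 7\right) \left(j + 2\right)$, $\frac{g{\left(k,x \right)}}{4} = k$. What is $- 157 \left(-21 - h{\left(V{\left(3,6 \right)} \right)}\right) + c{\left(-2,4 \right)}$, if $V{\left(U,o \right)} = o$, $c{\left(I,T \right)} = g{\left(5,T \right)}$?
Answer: $2061$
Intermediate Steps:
$g{\left(k,x \right)} = 4 k$
$c{\left(I,T \right)} = 20$ ($c{\left(I,T \right)} = 4 \cdot 5 = 20$)
$h{\left(j \right)} = \left(-7 + j\right) \left(2 + j\right)$
$- 157 \left(-21 - h{\left(V{\left(3,6 \right)} \right)}\right) + c{\left(-2,4 \right)} = - 157 \left(-21 - \left(-14 + 6^{2} - 30\right)\right) + 20 = - 157 \left(-21 - \left(-14 + 36 - 30\right)\right) + 20 = - 157 \left(-21 - -8\right) + 20 = - 157 \left(-21 + 8\right) + 20 = \left(-157\right) \left(-13\right) + 20 = 2041 + 20 = 2061$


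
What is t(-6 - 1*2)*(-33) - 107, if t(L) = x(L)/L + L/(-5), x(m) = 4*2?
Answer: -634/5 ≈ -126.80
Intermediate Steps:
x(m) = 8
t(L) = 8/L - L/5 (t(L) = 8/L + L/(-5) = 8/L + L*(-⅕) = 8/L - L/5)
t(-6 - 1*2)*(-33) - 107 = (8/(-6 - 1*2) - (-6 - 1*2)/5)*(-33) - 107 = (8/(-6 - 2) - (-6 - 2)/5)*(-33) - 107 = (8/(-8) - ⅕*(-8))*(-33) - 107 = (8*(-⅛) + 8/5)*(-33) - 107 = (-1 + 8/5)*(-33) - 107 = (⅗)*(-33) - 107 = -99/5 - 107 = -634/5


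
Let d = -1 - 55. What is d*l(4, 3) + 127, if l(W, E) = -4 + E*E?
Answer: -153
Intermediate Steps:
d = -56
l(W, E) = -4 + E**2
d*l(4, 3) + 127 = -56*(-4 + 3**2) + 127 = -56*(-4 + 9) + 127 = -56*5 + 127 = -280 + 127 = -153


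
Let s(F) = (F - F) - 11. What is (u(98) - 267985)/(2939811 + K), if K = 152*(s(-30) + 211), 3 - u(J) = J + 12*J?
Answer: -269256/2970211 ≈ -0.090652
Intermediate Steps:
s(F) = -11 (s(F) = 0 - 11 = -11)
u(J) = 3 - 13*J (u(J) = 3 - (J + 12*J) = 3 - 13*J)
K = 30400 (K = 152*(-11 + 211) = 152*200 = 30400)
(u(98) - 267985)/(2939811 + K) = ((3 - 13*98) - 267985)/(2939811 + 30400) = ((3 - 1274) - 267985)/2970211 = (-1271 - 267985)*(1/2970211) = -269256*1/2970211 = -269256/2970211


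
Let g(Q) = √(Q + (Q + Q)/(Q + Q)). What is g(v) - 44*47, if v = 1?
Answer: -2068 + √2 ≈ -2066.6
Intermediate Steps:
g(Q) = √(1 + Q) (g(Q) = √(Q + (2*Q)/((2*Q))) = √(Q + (2*Q)*(1/(2*Q))) = √(Q + 1) = √(1 + Q))
g(v) - 44*47 = √(1 + 1) - 44*47 = √2 - 2068 = -2068 + √2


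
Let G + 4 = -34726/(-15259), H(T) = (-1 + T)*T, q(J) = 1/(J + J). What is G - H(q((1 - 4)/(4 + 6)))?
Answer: -847150/137331 ≈ -6.1687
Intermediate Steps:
q(J) = 1/(2*J)
H(T) = T*(-1 + T)
G = -26310/15259 (G = -4 - 34726/(-15259) = -4 - 34726*(-1/15259) = -4 + 34726/15259 = -26310/15259 ≈ -1.7242)
G - H(q((1 - 4)/(4 + 6))) = -26310/15259 - 1/(2*(((1 - 4)/(4 + 6))))*(-1 + 1/(2*(((1 - 4)/(4 + 6))))) = -26310/15259 - 1/(2*((-3/10)))*(-1 + 1/(2*((-3/10)))) = -26310/15259 - 1/(2*((-3*⅒)))*(-1 + 1/(2*((-3*⅒)))) = -26310/15259 - 1/(2*(-3/10))*(-1 + 1/(2*(-3/10))) = -26310/15259 - (½)*(-10/3)*(-1 + (½)*(-10/3)) = -26310/15259 - (-5)*(-1 - 5/3)/3 = -26310/15259 - (-5)*(-8)/(3*3) = -26310/15259 - 1*40/9 = -26310/15259 - 40/9 = -847150/137331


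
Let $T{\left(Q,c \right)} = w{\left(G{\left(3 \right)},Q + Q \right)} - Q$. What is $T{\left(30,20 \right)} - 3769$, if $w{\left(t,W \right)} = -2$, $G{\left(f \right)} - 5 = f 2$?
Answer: $-3801$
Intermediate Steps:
$G{\left(f \right)} = 5 + 2 f$ ($G{\left(f \right)} = 5 + f 2 = 5 + 2 f$)
$T{\left(Q,c \right)} = -2 - Q$
$T{\left(30,20 \right)} - 3769 = \left(-2 - 30\right) - 3769 = -32 - 3769 = -3801$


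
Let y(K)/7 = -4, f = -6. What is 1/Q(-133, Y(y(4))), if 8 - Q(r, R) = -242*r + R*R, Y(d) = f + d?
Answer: -1/33334 ≈ -2.9999e-5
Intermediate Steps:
y(K) = -28 (y(K) = 7*(-4) = -28)
Y(d) = -6 + d
Q(r, R) = 8 - R² + 242*r (Q(r, R) = 8 - (-242*r + R*R) = 8 - (-242*r + R²) = 8 - (R² - 242*r) = 8 + (-R² + 242*r) = 8 - R² + 242*r)
1/Q(-133, Y(y(4))) = 1/(8 - (-6 - 28)² + 242*(-133)) = 1/(8 - 1*(-34)² - 32186) = 1/(8 - 1*1156 - 32186) = 1/(8 - 1156 - 32186) = 1/(-33334) = -1/33334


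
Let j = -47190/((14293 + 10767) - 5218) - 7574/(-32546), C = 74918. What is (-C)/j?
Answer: 2015849005249/57731768 ≈ 34918.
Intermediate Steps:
j = -115463536/53814811 (j = -47190/(25060 - 5218) - 7574*(-1/32546) = -47190/19842 + 3787/16273 = -47190*1/19842 + 3787/16273 = -7865/3307 + 3787/16273 = -115463536/53814811 ≈ -2.1456)
(-C)/j = (-1*74918)/(-115463536/53814811) = -74918*(-53814811/115463536) = 2015849005249/57731768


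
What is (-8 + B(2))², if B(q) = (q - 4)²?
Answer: 16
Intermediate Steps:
B(q) = (-4 + q)²
(-8 + B(2))² = (-8 + (-4 + 2)²)² = (-8 + (-2)²)² = (-8 + 4)² = (-4)² = 16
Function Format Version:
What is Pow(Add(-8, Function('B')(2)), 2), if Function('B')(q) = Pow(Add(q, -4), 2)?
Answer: 16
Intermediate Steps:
Function('B')(q) = Pow(Add(-4, q), 2)
Pow(Add(-8, Function('B')(2)), 2) = Pow(Add(-8, Pow(Add(-4, 2), 2)), 2) = Pow(Add(-8, Pow(-2, 2)), 2) = Pow(Add(-8, 4), 2) = Pow(-4, 2) = 16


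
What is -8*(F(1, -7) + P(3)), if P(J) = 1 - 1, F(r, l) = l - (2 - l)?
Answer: 128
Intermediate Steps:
F(r, l) = -2 + 2*l (F(r, l) = l + (-2 + l) = -2 + 2*l)
P(J) = 0
-8*(F(1, -7) + P(3)) = -8*((-2 + 2*(-7)) + 0) = -8*((-2 - 14) + 0) = -8*(-16 + 0) = -8*(-16) = 128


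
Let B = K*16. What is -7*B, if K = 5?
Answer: -560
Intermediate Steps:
B = 80 (B = 5*16 = 80)
-7*B = -7*80 = -560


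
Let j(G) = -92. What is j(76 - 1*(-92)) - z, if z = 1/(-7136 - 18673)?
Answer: -2374427/25809 ≈ -92.000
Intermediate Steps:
z = -1/25809 (z = 1/(-25809) = -1/25809 ≈ -3.8746e-5)
j(76 - 1*(-92)) - z = -92 - 1*(-1/25809) = -92 + 1/25809 = -2374427/25809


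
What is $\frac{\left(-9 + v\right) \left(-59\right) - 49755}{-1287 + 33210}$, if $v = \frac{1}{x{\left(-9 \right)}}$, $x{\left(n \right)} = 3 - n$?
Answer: $- \frac{590747}{383076} \approx -1.5421$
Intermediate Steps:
$v = \frac{1}{12}$ ($v = \frac{1}{3 - -9} = \frac{1}{3 + 9} = \frac{1}{12} \approx 0.083333$)
$\frac{\left(-9 + v\right) \left(-59\right) - 49755}{-1287 + 33210} = \frac{\left(-9 + \frac{1}{12}\right) \left(-59\right) - 49755}{-1287 + 33210} = \frac{\left(- \frac{107}{12}\right) \left(-59\right) - 49755}{31923} = \left(\frac{6313}{12} - 49755\right) \frac{1}{31923} = \left(- \frac{590747}{12}\right) \frac{1}{31923} = - \frac{590747}{383076}$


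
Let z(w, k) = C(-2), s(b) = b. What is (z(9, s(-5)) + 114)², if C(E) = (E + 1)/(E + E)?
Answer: 208849/16 ≈ 13053.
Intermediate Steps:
C(E) = (1 + E)/(2*E) (C(E) = (1 + E)/((2*E)) = (1 + E)*(1/(2*E)) = (1 + E)/(2*E))
z(w, k) = ¼ (z(w, k) = (½)*(1 - 2)/(-2) = (½)*(-½)*(-1) = ¼)
(z(9, s(-5)) + 114)² = (¼ + 114)² = (457/4)² = 208849/16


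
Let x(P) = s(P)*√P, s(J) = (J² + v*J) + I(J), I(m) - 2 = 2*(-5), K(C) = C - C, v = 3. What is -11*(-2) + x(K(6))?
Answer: 22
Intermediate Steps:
K(C) = 0
I(m) = -8 (I(m) = 2 + 2*(-5) = 2 - 10 = -8)
s(J) = -8 + J² + 3*J (s(J) = (J² + 3*J) - 8 = -8 + J² + 3*J)
x(P) = √P*(-8 + P² + 3*P) (x(P) = (-8 + P² + 3*P)*√P = √P*(-8 + P² + 3*P))
-11*(-2) + x(K(6)) = -11*(-2) + √0*(-8 + 0² + 3*0) = 22 + 0*(-8 + 0 + 0) = 22 + 0*(-8) = 22 + 0 = 22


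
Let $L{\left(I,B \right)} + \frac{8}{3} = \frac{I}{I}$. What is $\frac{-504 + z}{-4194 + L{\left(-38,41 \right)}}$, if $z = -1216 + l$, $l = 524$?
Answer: $\frac{3588}{12587} \approx 0.28506$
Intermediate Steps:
$L{\left(I,B \right)} = - \frac{5}{3}$ ($L{\left(I,B \right)} = - \frac{8}{3} + \frac{I}{I} = - \frac{8}{3} + 1 = - \frac{5}{3}$)
$z = -692$ ($z = -1216 + 524 = -692$)
$\frac{-504 + z}{-4194 + L{\left(-38,41 \right)}} = \frac{-504 - 692}{-4194 - \frac{5}{3}} = - \frac{1196}{- \frac{12587}{3}} = \left(-1196\right) \left(- \frac{3}{12587}\right) = \frac{3588}{12587}$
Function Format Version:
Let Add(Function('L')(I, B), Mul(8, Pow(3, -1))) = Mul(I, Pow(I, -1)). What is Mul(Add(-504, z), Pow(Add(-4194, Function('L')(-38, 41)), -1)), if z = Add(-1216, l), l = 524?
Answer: Rational(3588, 12587) ≈ 0.28506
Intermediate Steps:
Function('L')(I, B) = Rational(-5, 3) (Function('L')(I, B) = Add(Rational(-8, 3), Mul(I, Pow(I, -1))) = Add(Rational(-8, 3), 1) = Rational(-5, 3))
z = -692 (z = Add(-1216, 524) = -692)
Mul(Add(-504, z), Pow(Add(-4194, Function('L')(-38, 41)), -1)) = Mul(Add(-504, -692), Pow(Add(-4194, Rational(-5, 3)), -1)) = Mul(-1196, Pow(Rational(-12587, 3), -1)) = Mul(-1196, Rational(-3, 12587)) = Rational(3588, 12587)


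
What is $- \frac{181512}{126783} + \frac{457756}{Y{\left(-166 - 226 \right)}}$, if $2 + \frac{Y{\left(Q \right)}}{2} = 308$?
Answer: $\frac{1609016489}{2155311} \approx 746.54$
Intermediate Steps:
$Y{\left(Q \right)} = 612$ ($Y{\left(Q \right)} = -4 + 2 \cdot 308 = -4 + 616 = 612$)
$- \frac{181512}{126783} + \frac{457756}{Y{\left(-166 - 226 \right)}} = - \frac{181512}{126783} + \frac{457756}{612} = \left(-181512\right) \frac{1}{126783} + 457756 \cdot \frac{1}{612} = - \frac{20168}{14087} + \frac{114439}{153} = \frac{1609016489}{2155311}$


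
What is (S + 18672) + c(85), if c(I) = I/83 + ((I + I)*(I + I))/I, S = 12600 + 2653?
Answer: 2844080/83 ≈ 34266.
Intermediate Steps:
S = 15253
c(I) = 333*I/83 (c(I) = I*(1/83) + ((2*I)*(2*I))/I = I/83 + (4*I**2)/I = I/83 + 4*I = 333*I/83)
(S + 18672) + c(85) = (15253 + 18672) + (333/83)*85 = 33925 + 28305/83 = 2844080/83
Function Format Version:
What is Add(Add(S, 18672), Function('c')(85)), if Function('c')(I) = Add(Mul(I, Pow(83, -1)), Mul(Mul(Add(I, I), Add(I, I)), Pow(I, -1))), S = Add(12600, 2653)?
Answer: Rational(2844080, 83) ≈ 34266.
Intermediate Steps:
S = 15253
Function('c')(I) = Mul(Rational(333, 83), I) (Function('c')(I) = Add(Mul(I, Rational(1, 83)), Mul(Mul(Mul(2, I), Mul(2, I)), Pow(I, -1))) = Add(Mul(Rational(1, 83), I), Mul(Mul(4, Pow(I, 2)), Pow(I, -1))) = Add(Mul(Rational(1, 83), I), Mul(4, I)) = Mul(Rational(333, 83), I))
Add(Add(S, 18672), Function('c')(85)) = Add(Add(15253, 18672), Mul(Rational(333, 83), 85)) = Add(33925, Rational(28305, 83)) = Rational(2844080, 83)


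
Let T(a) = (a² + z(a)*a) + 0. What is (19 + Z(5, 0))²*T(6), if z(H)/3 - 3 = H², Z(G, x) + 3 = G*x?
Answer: 188928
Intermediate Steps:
Z(G, x) = -3 + G*x
z(H) = 9 + 3*H²
T(a) = a² + a*(9 + 3*a²) (T(a) = (a² + (9 + 3*a²)*a) + 0 = (a² + a*(9 + 3*a²)) + 0 = a² + a*(9 + 3*a²))
(19 + Z(5, 0))²*T(6) = (19 + (-3 + 5*0))²*(6*(9 + 6 + 3*6²)) = (19 + (-3 + 0))²*(6*(9 + 6 + 3*36)) = (19 - 3)²*(6*(9 + 6 + 108)) = 16²*(6*123) = 256*738 = 188928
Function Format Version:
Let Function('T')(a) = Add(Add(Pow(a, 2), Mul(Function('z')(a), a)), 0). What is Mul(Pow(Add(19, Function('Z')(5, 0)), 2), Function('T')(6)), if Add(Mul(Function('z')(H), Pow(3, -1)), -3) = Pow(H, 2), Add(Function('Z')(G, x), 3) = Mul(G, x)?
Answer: 188928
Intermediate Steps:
Function('Z')(G, x) = Add(-3, Mul(G, x))
Function('z')(H) = Add(9, Mul(3, Pow(H, 2)))
Function('T')(a) = Add(Pow(a, 2), Mul(a, Add(9, Mul(3, Pow(a, 2))))) (Function('T')(a) = Add(Add(Pow(a, 2), Mul(Add(9, Mul(3, Pow(a, 2))), a)), 0) = Add(Add(Pow(a, 2), Mul(a, Add(9, Mul(3, Pow(a, 2))))), 0) = Add(Pow(a, 2), Mul(a, Add(9, Mul(3, Pow(a, 2))))))
Mul(Pow(Add(19, Function('Z')(5, 0)), 2), Function('T')(6)) = Mul(Pow(Add(19, Add(-3, Mul(5, 0))), 2), Mul(6, Add(9, 6, Mul(3, Pow(6, 2))))) = Mul(Pow(Add(19, Add(-3, 0)), 2), Mul(6, Add(9, 6, Mul(3, 36)))) = Mul(Pow(Add(19, -3), 2), Mul(6, Add(9, 6, 108))) = Mul(Pow(16, 2), Mul(6, 123)) = Mul(256, 738) = 188928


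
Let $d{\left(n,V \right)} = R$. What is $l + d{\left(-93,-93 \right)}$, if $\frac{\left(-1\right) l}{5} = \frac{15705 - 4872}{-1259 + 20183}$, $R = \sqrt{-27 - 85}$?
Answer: $- \frac{18055}{6308} + 4 i \sqrt{7} \approx -2.8622 + 10.583 i$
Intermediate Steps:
$R = 4 i \sqrt{7}$ ($R = \sqrt{-112} = 4 i \sqrt{7} \approx 10.583 i$)
$d{\left(n,V \right)} = 4 i \sqrt{7}$
$l = - \frac{18055}{6308}$ ($l = - 5 \frac{15705 - 4872}{-1259 + 20183} = - 5 \cdot \frac{10833}{18924} = - 5 \cdot 10833 \cdot \frac{1}{18924} = \left(-5\right) \frac{3611}{6308} = - \frac{18055}{6308} \approx -2.8622$)
$l + d{\left(-93,-93 \right)} = - \frac{18055}{6308} + 4 i \sqrt{7}$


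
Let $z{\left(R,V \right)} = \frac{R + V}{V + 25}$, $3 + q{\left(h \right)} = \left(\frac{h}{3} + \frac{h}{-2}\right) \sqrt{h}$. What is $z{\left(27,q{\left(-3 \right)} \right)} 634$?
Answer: $\frac{1340910}{1939} - \frac{2536 i \sqrt{3}}{1939} \approx 691.55 - 2.2653 i$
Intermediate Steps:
$q{\left(h \right)} = -3 - \frac{h^{\frac{3}{2}}}{6}$ ($q{\left(h \right)} = -3 + \left(\frac{h}{3} + \frac{h}{-2}\right) \sqrt{h} = -3 + \left(h \frac{1}{3} + h \left(- \frac{1}{2}\right)\right) \sqrt{h} = -3 + \left(\frac{h}{3} - \frac{h}{2}\right) \sqrt{h} = -3 + - \frac{h}{6} \sqrt{h} = -3 - \frac{h^{\frac{3}{2}}}{6}$)
$z{\left(R,V \right)} = \frac{R + V}{25 + V}$
$z{\left(27,q{\left(-3 \right)} \right)} 634 = \frac{27 - \left(3 + \frac{\left(-3\right)^{\frac{3}{2}}}{6}\right)}{25 - \left(3 + \frac{\left(-3\right)^{\frac{3}{2}}}{6}\right)} 634 = \frac{27 - \left(3 + \frac{\left(-3\right) i \sqrt{3}}{6}\right)}{25 - \left(3 + \frac{\left(-3\right) i \sqrt{3}}{6}\right)} 634 = \frac{27 - \left(3 - \frac{i \sqrt{3}}{2}\right)}{25 - \left(3 - \frac{i \sqrt{3}}{2}\right)} 634 = \frac{24 + \frac{i \sqrt{3}}{2}}{22 + \frac{i \sqrt{3}}{2}} \cdot 634 = \frac{634 \left(24 + \frac{i \sqrt{3}}{2}\right)}{22 + \frac{i \sqrt{3}}{2}}$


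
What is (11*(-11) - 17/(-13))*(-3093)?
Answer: 4812708/13 ≈ 3.7021e+5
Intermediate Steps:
(11*(-11) - 17/(-13))*(-3093) = (-121 - 17*(-1/13))*(-3093) = (-121 + 17/13)*(-3093) = -1556/13*(-3093) = 4812708/13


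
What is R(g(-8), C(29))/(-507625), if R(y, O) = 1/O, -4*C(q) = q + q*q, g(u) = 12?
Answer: 2/220816875 ≈ 9.0573e-9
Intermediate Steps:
C(q) = -q/4 - q²/4 (C(q) = -(q + q*q)/4 = -(q + q²)/4 = -q/4 - q²/4)
R(g(-8), C(29))/(-507625) = 1/(-¼*29*(1 + 29)*(-507625)) = -1/507625/(-¼*29*30) = -1/507625/(-435/2) = -2/435*(-1/507625) = 2/220816875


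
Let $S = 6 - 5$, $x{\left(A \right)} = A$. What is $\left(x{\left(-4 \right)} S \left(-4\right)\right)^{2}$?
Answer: $256$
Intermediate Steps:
$S = 1$ ($S = 6 - 5 = 1$)
$\left(x{\left(-4 \right)} S \left(-4\right)\right)^{2} = \left(\left(-4\right) 1 \left(-4\right)\right)^{2} = \left(\left(-4\right) \left(-4\right)\right)^{2} = 16^{2} = 256$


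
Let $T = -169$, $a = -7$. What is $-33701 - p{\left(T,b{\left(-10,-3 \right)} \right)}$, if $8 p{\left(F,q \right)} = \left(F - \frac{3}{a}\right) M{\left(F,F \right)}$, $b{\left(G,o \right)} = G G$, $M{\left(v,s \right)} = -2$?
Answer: $- \frac{236202}{7} \approx -33743.0$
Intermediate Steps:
$b{\left(G,o \right)} = G^{2}$
$p{\left(F,q \right)} = - \frac{3}{28} - \frac{F}{4}$ ($p{\left(F,q \right)} = \frac{\left(F - \frac{3}{-7}\right) \left(-2\right)}{8} = \frac{\left(F - - \frac{3}{7}\right) \left(-2\right)}{8} = \frac{\left(F + \frac{3}{7}\right) \left(-2\right)}{8} = \frac{\left(\frac{3}{7} + F\right) \left(-2\right)}{8} = \frac{- \frac{6}{7} - 2 F}{8} = - \frac{3}{28} - \frac{F}{4}$)
$-33701 - p{\left(T,b{\left(-10,-3 \right)} \right)} = -33701 - \left(- \frac{3}{28} - - \frac{169}{4}\right) = -33701 - \left(- \frac{3}{28} + \frac{169}{4}\right) = -33701 - \frac{295}{7} = - \frac{236202}{7}$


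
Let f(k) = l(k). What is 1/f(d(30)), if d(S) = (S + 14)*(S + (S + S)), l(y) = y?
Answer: 1/3960 ≈ 0.00025253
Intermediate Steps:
d(S) = 3*S*(14 + S) (d(S) = (14 + S)*(S + 2*S) = (14 + S)*(3*S) = 3*S*(14 + S))
f(k) = k
1/f(d(30)) = 1/(3*30*(14 + 30)) = 1/(3*30*44) = 1/3960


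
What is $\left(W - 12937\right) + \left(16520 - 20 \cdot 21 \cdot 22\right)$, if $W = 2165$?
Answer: $-3492$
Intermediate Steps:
$\left(W - 12937\right) + \left(16520 - 20 \cdot 21 \cdot 22\right) = \left(2165 - 12937\right) + \left(16520 - 20 \cdot 21 \cdot 22\right) = -10772 + \left(16520 - 420 \cdot 22\right) = -10772 + \left(16520 - 9240\right) = -10772 + 7280 = -3492$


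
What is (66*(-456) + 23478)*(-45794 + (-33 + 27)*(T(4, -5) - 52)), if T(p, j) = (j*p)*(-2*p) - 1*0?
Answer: 307353156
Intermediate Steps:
T(p, j) = -2*j*p² (T(p, j) = -2*j*p² + 0 = -2*j*p²)
(66*(-456) + 23478)*(-45794 + (-33 + 27)*(T(4, -5) - 52)) = (66*(-456) + 23478)*(-45794 + (-33 + 27)*(-2*(-5)*4² - 52)) = (-30096 + 23478)*(-45794 - 6*(-2*(-5)*16 - 52)) = -6618*(-45794 - 6*(160 - 52)) = -6618*(-45794 - 6*108) = -6618*(-45794 - 648) = -6618*(-46442) = 307353156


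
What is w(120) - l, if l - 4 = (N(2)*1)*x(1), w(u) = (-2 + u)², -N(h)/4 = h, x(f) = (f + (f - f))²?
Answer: 13928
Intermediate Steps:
x(f) = f² (x(f) = (f + 0)² = f²)
N(h) = -4*h
l = -4 (l = 4 + (-4*2*1)*1² = 4 - 8*1*1 = 4 - 8*1 = 4 - 8 = -4)
w(120) - l = (-2 + 120)² - 1*(-4) = 118² + 4 = 13924 + 4 = 13928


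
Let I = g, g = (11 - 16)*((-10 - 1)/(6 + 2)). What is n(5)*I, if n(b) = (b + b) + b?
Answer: 825/8 ≈ 103.13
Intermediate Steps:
g = 55/8 (g = -(-55)/8 = -5*(-11/8) = 55/8 ≈ 6.8750)
n(b) = 3*b (n(b) = 2*b + b = 3*b)
I = 55/8 ≈ 6.8750
n(5)*I = (3*5)*(55/8) = 15*(55/8) = 825/8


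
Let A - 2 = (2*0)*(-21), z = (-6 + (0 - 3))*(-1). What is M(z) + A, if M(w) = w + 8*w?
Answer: 83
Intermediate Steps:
z = 9 (z = (-6 - 3)*(-1) = -9*(-1) = 9)
M(w) = 9*w
A = 2 (A = 2 + (2*0)*(-21) = 2 + 0*(-21) = 2 + 0 = 2)
M(z) + A = 9*9 + 2 = 81 + 2 = 83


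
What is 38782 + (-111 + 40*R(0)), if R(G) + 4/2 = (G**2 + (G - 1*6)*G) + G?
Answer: 38591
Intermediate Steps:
R(G) = -2 + G + G**2 + G*(-6 + G) (R(G) = -2 + ((G**2 + (G - 1*6)*G) + G) = -2 + ((G**2 + (G - 6)*G) + G) = -2 + ((G**2 + (-6 + G)*G) + G) = -2 + ((G**2 + G*(-6 + G)) + G) = -2 + (G + G**2 + G*(-6 + G)) = -2 + G + G**2 + G*(-6 + G))
38782 + (-111 + 40*R(0)) = 38782 + (-111 + 40*(-2 - 5*0 + 2*0**2)) = 38782 + (-111 + 40*(-2 + 0 + 2*0)) = 38782 + (-111 + 40*(-2 + 0 + 0)) = 38782 + (-111 + 40*(-2)) = 38782 + (-111 - 80) = 38782 - 191 = 38591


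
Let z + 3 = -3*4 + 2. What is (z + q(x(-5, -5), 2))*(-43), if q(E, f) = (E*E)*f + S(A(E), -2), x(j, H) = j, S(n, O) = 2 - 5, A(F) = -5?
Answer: -1462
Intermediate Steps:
S(n, O) = -3
q(E, f) = -3 + f*E**2 (q(E, f) = (E*E)*f - 3 = E**2*f - 3 = f*E**2 - 3 = -3 + f*E**2)
z = -13 (z = -3 + (-3*4 + 2) = -3 + (-12 + 2) = -3 - 10 = -13)
(z + q(x(-5, -5), 2))*(-43) = (-13 + (-3 + 2*(-5)**2))*(-43) = (-13 + (-3 + 2*25))*(-43) = (-13 + (-3 + 50))*(-43) = (-13 + 47)*(-43) = 34*(-43) = -1462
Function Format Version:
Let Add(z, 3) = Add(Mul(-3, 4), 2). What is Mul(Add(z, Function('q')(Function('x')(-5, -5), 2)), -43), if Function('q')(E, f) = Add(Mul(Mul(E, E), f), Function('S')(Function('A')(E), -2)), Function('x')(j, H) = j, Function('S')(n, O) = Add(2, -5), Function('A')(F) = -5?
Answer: -1462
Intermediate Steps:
Function('S')(n, O) = -3
Function('q')(E, f) = Add(-3, Mul(f, Pow(E, 2))) (Function('q')(E, f) = Add(Mul(Mul(E, E), f), -3) = Add(Mul(Pow(E, 2), f), -3) = Add(Mul(f, Pow(E, 2)), -3) = Add(-3, Mul(f, Pow(E, 2))))
z = -13 (z = Add(-3, Add(Mul(-3, 4), 2)) = Add(-3, Add(-12, 2)) = Add(-3, -10) = -13)
Mul(Add(z, Function('q')(Function('x')(-5, -5), 2)), -43) = Mul(Add(-13, Add(-3, Mul(2, Pow(-5, 2)))), -43) = Mul(Add(-13, Add(-3, Mul(2, 25))), -43) = Mul(Add(-13, Add(-3, 50)), -43) = Mul(Add(-13, 47), -43) = Mul(34, -43) = -1462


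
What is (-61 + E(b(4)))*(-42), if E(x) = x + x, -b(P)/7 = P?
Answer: 4914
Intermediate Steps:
b(P) = -7*P
E(x) = 2*x
(-61 + E(b(4)))*(-42) = (-61 + 2*(-7*4))*(-42) = (-61 + 2*(-28))*(-42) = (-61 - 56)*(-42) = -117*(-42) = 4914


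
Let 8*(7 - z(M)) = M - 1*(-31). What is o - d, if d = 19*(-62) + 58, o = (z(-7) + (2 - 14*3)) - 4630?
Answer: -3546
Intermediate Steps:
z(M) = 25/8 - M/8 (z(M) = 7 - (M - 1*(-31))/8 = 7 - (M + 31)/8 = 7 - (31 + M)/8 = 7 + (-31/8 - M/8) = 25/8 - M/8)
o = -4666 (o = ((25/8 - ⅛*(-7)) + (2 - 14*3)) - 4630 = ((25/8 + 7/8) + (2 - 42)) - 4630 = (4 - 40) - 4630 = -36 - 4630 = -4666)
d = -1120 (d = -1178 + 58 = -1120)
o - d = -4666 - 1*(-1120) = -4666 + 1120 = -3546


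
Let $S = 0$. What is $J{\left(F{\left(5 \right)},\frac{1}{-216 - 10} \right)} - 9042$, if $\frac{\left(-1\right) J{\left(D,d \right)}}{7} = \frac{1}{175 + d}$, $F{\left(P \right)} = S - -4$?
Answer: $- \frac{357603640}{39549} \approx -9042.0$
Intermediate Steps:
$F{\left(P \right)} = 4$ ($F{\left(P \right)} = 0 - -4 = 0 + 4 = 4$)
$J{\left(D,d \right)} = - \frac{7}{175 + d}$
$J{\left(F{\left(5 \right)},\frac{1}{-216 - 10} \right)} - 9042 = - \frac{7}{175 + \frac{1}{-216 - 10}} - 9042 = - \frac{7}{175 + \frac{1}{-226}} - 9042 = - \frac{7}{175 - \frac{1}{226}} - 9042 = - \frac{7}{\frac{39549}{226}} - 9042 = \left(-7\right) \frac{226}{39549} - 9042 = - \frac{1582}{39549} - 9042 = - \frac{357603640}{39549}$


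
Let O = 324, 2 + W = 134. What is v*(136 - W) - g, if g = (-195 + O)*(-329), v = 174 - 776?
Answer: 40033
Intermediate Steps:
W = 132 (W = -2 + 134 = 132)
v = -602
g = -42441 (g = (-195 + 324)*(-329) = 129*(-329) = -42441)
v*(136 - W) - g = -602*(136 - 1*132) - 1*(-42441) = -602*(136 - 132) + 42441 = -602*4 + 42441 = -2408 + 42441 = 40033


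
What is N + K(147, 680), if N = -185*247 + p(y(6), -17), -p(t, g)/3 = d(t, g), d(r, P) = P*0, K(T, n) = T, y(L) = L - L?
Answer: -45548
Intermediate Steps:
y(L) = 0
d(r, P) = 0
p(t, g) = 0 (p(t, g) = -3*0 = 0)
N = -45695 (N = -185*247 + 0 = -45695 + 0 = -45695)
N + K(147, 680) = -45695 + 147 = -45548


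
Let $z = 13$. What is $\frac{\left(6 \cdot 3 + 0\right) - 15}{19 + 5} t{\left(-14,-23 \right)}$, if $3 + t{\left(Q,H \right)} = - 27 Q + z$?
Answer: $\frac{97}{2} \approx 48.5$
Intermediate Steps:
$t{\left(Q,H \right)} = 10 - 27 Q$ ($t{\left(Q,H \right)} = -3 - \left(-13 + 27 Q\right) = 10 - 27 Q$)
$\frac{\left(6 \cdot 3 + 0\right) - 15}{19 + 5} t{\left(-14,-23 \right)} = \frac{\left(6 \cdot 3 + 0\right) - 15}{19 + 5} \left(10 - -378\right) = \frac{\left(18 + 0\right) - 15}{24} \left(10 + 378\right) = \left(18 - 15\right) \frac{1}{24} \cdot 388 = 3 \cdot \frac{1}{24} \cdot 388 = \frac{1}{8} \cdot 388 = \frac{97}{2}$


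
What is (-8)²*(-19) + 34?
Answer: -1182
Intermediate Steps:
(-8)²*(-19) + 34 = 64*(-19) + 34 = -1216 + 34 = -1182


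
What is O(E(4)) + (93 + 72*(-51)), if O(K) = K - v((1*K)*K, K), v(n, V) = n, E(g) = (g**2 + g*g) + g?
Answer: -4839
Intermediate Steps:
E(g) = g + 2*g**2 (E(g) = (g**2 + g**2) + g = 2*g**2 + g = g + 2*g**2)
O(K) = K - K**2 (O(K) = K - 1*K*K = K - K*K = K - K**2)
O(E(4)) + (93 + 72*(-51)) = (4*(1 + 2*4))*(1 - 4*(1 + 2*4)) + (93 + 72*(-51)) = (4*(1 + 8))*(1 - 4*(1 + 8)) + (93 - 3672) = (4*9)*(1 - 4*9) - 3579 = 36*(1 - 1*36) - 3579 = 36*(1 - 36) - 3579 = 36*(-35) - 3579 = -1260 - 3579 = -4839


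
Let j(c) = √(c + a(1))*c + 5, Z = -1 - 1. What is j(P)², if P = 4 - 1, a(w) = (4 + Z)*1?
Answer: 70 + 30*√5 ≈ 137.08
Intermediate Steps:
Z = -2
a(w) = 2 (a(w) = (4 - 2)*1 = 2*1 = 2)
P = 3
j(c) = 5 + c*√(2 + c) (j(c) = √(c + 2)*c + 5 = √(2 + c)*c + 5 = c*√(2 + c) + 5 = 5 + c*√(2 + c))
j(P)² = (5 + 3*√(2 + 3))² = (5 + 3*√5)²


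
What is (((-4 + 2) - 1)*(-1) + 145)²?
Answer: 21904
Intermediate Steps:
(((-4 + 2) - 1)*(-1) + 145)² = ((-2 - 1)*(-1) + 145)² = (-3*(-1) + 145)² = (3 + 145)² = 148² = 21904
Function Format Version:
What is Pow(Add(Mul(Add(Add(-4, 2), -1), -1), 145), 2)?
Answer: 21904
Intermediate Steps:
Pow(Add(Mul(Add(Add(-4, 2), -1), -1), 145), 2) = Pow(Add(Mul(Add(-2, -1), -1), 145), 2) = Pow(Add(Mul(-3, -1), 145), 2) = Pow(Add(3, 145), 2) = Pow(148, 2) = 21904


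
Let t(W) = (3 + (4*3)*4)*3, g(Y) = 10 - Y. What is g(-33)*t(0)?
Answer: 6579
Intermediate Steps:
t(W) = 153 (t(W) = (3 + 12*4)*3 = (3 + 48)*3 = 51*3 = 153)
g(-33)*t(0) = (10 - 1*(-33))*153 = (10 + 33)*153 = 43*153 = 6579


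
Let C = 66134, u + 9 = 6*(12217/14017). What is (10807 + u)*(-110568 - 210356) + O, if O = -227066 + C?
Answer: -48599413817876/14017 ≈ -3.4672e+9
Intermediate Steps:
u = -52851/14017 (u = -9 + 6*(12217/14017) = -9 + 73302/14017 = -52851/14017 ≈ -3.7705)
O = -160932 (O = -227066 + 66134 = -160932)
(10807 + u)*(-110568 - 210356) + O = (10807 - 52851/14017)*(-110568 - 210356) - 160932 = (151428868/14017)*(-320924) - 160932 = -48597158034032/14017 - 160932 = -48599413817876/14017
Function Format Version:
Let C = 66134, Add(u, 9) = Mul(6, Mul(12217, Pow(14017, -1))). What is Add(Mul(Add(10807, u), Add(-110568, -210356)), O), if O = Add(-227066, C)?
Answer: Rational(-48599413817876, 14017) ≈ -3.4672e+9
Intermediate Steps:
u = Rational(-52851, 14017) (u = Add(-9, Mul(6, Mul(12217, Pow(14017, -1)))) = Add(-9, Mul(6, Mul(12217, Rational(1, 14017)))) = Add(-9, Mul(6, Rational(12217, 14017))) = Add(-9, Rational(73302, 14017)) = Rational(-52851, 14017) ≈ -3.7705)
O = -160932 (O = Add(-227066, 66134) = -160932)
Add(Mul(Add(10807, u), Add(-110568, -210356)), O) = Add(Mul(Add(10807, Rational(-52851, 14017)), Add(-110568, -210356)), -160932) = Add(Mul(Rational(151428868, 14017), -320924), -160932) = Add(Rational(-48597158034032, 14017), -160932) = Rational(-48599413817876, 14017)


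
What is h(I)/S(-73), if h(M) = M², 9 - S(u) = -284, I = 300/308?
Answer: 5625/1737197 ≈ 0.0032380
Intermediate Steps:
I = 75/77 (I = 300*(1/308) = 75/77 ≈ 0.97403)
S(u) = 293 (S(u) = 9 - 1*(-284) = 9 + 284 = 293)
h(I)/S(-73) = (75/77)²/293 = (5625/5929)*(1/293) = 5625/1737197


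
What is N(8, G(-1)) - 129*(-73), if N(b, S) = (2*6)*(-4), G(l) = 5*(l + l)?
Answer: 9369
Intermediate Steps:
G(l) = 10*l (G(l) = 5*(2*l) = 10*l)
N(b, S) = -48 (N(b, S) = 12*(-4) = -48)
N(8, G(-1)) - 129*(-73) = -48 - 129*(-73) = -48 + 9417 = 9369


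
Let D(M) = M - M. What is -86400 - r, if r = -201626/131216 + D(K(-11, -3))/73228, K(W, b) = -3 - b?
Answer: -5668430387/65608 ≈ -86399.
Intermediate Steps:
D(M) = 0
r = -100813/65608 (r = -201626/131216 + 0/73228 = -201626*1/131216 + 0*(1/73228) = -100813/65608 + 0 = -100813/65608 ≈ -1.5366)
-86400 - r = -86400 - 1*(-100813/65608) = -86400 + 100813/65608 = -5668430387/65608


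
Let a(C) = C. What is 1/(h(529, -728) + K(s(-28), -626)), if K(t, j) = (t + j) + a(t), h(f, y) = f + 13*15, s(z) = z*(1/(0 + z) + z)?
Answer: 1/1668 ≈ 0.00059952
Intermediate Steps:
s(z) = z*(z + 1/z) (s(z) = z*(1/z + z) = z*(z + 1/z))
h(f, y) = 195 + f (h(f, y) = f + 195 = 195 + f)
K(t, j) = j + 2*t (K(t, j) = (t + j) + t = (j + t) + t = j + 2*t)
1/(h(529, -728) + K(s(-28), -626)) = 1/((195 + 529) + (-626 + 2*(1 + (-28)²))) = 1/(724 + (-626 + 2*(1 + 784))) = 1/(724 + (-626 + 2*785)) = 1/(724 + (-626 + 1570)) = 1/(724 + 944) = 1/1668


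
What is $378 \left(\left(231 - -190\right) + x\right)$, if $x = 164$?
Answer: $221130$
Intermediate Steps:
$378 \left(\left(231 - -190\right) + x\right) = 378 \left(\left(231 - -190\right) + 164\right) = 378 \left(\left(231 + 190\right) + 164\right) = 378 \left(421 + 164\right) = 378 \cdot 585 = 221130$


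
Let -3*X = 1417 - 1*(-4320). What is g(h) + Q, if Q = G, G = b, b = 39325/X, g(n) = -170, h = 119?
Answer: -1093265/5737 ≈ -190.56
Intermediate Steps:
X = -5737/3 (X = -(1417 - 1*(-4320))/3 = -(1417 + 4320)/3 = -⅓*5737 = -5737/3 ≈ -1912.3)
b = -117975/5737 (b = 39325/(-5737/3) = 39325*(-3/5737) = -117975/5737 ≈ -20.564)
G = -117975/5737 ≈ -20.564
Q = -117975/5737 ≈ -20.564
g(h) + Q = -170 - 117975/5737 = -1093265/5737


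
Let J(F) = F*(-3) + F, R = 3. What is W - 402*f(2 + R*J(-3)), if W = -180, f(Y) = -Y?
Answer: 7860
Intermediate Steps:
J(F) = -2*F (J(F) = -3*F + F = -2*F)
W - 402*f(2 + R*J(-3)) = -180 - (-402)*(2 + 3*(-2*(-3))) = -180 - (-402)*(2 + 3*6) = -180 - (-402)*(2 + 18) = -180 - (-402)*20 = -180 - 402*(-20) = -180 + 8040 = 7860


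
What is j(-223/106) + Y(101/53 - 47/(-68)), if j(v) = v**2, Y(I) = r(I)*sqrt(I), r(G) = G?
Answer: 49729/11236 + 65513*sqrt(172091)/6494408 ≈ 8.6106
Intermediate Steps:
Y(I) = I**(3/2) (Y(I) = I*sqrt(I) = I**(3/2))
j(-223/106) + Y(101/53 - 47/(-68)) = (-223/106)**2 + (101/53 - 47/(-68))**(3/2) = (-223*1/106)**2 + (101*(1/53) - 47*(-1/68))**(3/2) = (-223/106)**2 + (101/53 + 47/68)**(3/2) = 49729/11236 + (9359/3604)**(3/2) = 49729/11236 + 65513*sqrt(172091)/6494408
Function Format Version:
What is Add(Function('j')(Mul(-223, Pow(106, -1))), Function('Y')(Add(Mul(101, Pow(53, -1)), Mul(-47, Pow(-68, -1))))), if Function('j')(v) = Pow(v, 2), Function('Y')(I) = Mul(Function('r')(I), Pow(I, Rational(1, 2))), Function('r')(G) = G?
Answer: Add(Rational(49729, 11236), Mul(Rational(65513, 6494408), Pow(172091, Rational(1, 2)))) ≈ 8.6106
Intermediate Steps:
Function('Y')(I) = Pow(I, Rational(3, 2)) (Function('Y')(I) = Mul(I, Pow(I, Rational(1, 2))) = Pow(I, Rational(3, 2)))
Add(Function('j')(Mul(-223, Pow(106, -1))), Function('Y')(Add(Mul(101, Pow(53, -1)), Mul(-47, Pow(-68, -1))))) = Add(Pow(Mul(-223, Pow(106, -1)), 2), Pow(Add(Mul(101, Pow(53, -1)), Mul(-47, Pow(-68, -1))), Rational(3, 2))) = Add(Pow(Mul(-223, Rational(1, 106)), 2), Pow(Add(Mul(101, Rational(1, 53)), Mul(-47, Rational(-1, 68))), Rational(3, 2))) = Add(Pow(Rational(-223, 106), 2), Pow(Add(Rational(101, 53), Rational(47, 68)), Rational(3, 2))) = Add(Rational(49729, 11236), Pow(Rational(9359, 3604), Rational(3, 2))) = Add(Rational(49729, 11236), Mul(Rational(65513, 6494408), Pow(172091, Rational(1, 2))))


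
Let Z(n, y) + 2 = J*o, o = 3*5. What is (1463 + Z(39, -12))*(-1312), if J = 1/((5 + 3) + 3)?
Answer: -21104832/11 ≈ -1.9186e+6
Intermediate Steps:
o = 15
J = 1/11 (J = 1/(8 + 3) = 1/11 ≈ 0.090909)
Z(n, y) = -7/11 (Z(n, y) = -2 + (1/11)*15 = -2 + 15/11 = -7/11)
(1463 + Z(39, -12))*(-1312) = (1463 - 7/11)*(-1312) = (16086/11)*(-1312) = -21104832/11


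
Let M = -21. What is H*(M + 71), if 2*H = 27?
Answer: 675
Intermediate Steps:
H = 27/2 (H = (½)*27 = 27/2 ≈ 13.500)
H*(M + 71) = 27*(-21 + 71)/2 = (27/2)*50 = 675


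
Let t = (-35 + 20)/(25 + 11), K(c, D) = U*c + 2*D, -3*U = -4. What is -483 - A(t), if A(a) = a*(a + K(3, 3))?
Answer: -68977/144 ≈ -479.01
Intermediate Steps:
U = 4/3 (U = -⅓*(-4) = 4/3 ≈ 1.3333)
K(c, D) = 2*D + 4*c/3 (K(c, D) = 4*c/3 + 2*D = 2*D + 4*c/3)
t = -5/12 (t = -15/36 = -15*1/36 = -5/12 ≈ -0.41667)
A(a) = a*(10 + a) (A(a) = a*(a + (2*3 + (4/3)*3)) = a*(a + (6 + 4)) = a*(a + 10) = a*(10 + a))
-483 - A(t) = -483 - (-5)*(10 - 5/12)/12 = -483 - (-5)*115/(12*12) = -483 - 1*(-575/144) = -483 + 575/144 = -68977/144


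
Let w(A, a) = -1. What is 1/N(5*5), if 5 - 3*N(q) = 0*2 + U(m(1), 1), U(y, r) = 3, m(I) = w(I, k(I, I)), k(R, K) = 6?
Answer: 3/2 ≈ 1.5000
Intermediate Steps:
m(I) = -1
N(q) = ⅔ (N(q) = 5/3 - (0*2 + 3)/3 = 5/3 - (0 + 3)/3 = 5/3 - ⅓*3 = 5/3 - 1 = ⅔)
1/N(5*5) = 1/(⅔) = 3/2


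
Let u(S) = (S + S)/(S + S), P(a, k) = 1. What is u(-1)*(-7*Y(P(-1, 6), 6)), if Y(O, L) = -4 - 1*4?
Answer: 56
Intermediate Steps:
Y(O, L) = -8 (Y(O, L) = -4 - 4 = -8)
u(S) = 1 (u(S) = (2*S)/((2*S)) = (2*S)*(1/(2*S)) = 1)
u(-1)*(-7*Y(P(-1, 6), 6)) = 1*(-7*(-8)) = 1*56 = 56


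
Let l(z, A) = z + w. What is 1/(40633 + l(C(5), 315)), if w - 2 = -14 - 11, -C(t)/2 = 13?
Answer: 1/40584 ≈ 2.4640e-5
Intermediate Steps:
C(t) = -26 (C(t) = -2*13 = -26)
w = -23 (w = 2 + (-14 - 11) = 2 - 25 = -23)
l(z, A) = -23 + z (l(z, A) = z - 23 = -23 + z)
1/(40633 + l(C(5), 315)) = 1/(40633 + (-23 - 26)) = 1/(40633 - 49) = 1/40584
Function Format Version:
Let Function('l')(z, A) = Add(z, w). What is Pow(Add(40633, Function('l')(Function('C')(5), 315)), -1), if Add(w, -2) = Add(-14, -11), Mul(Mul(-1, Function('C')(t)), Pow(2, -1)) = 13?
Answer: Rational(1, 40584) ≈ 2.4640e-5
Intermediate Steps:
Function('C')(t) = -26 (Function('C')(t) = Mul(-2, 13) = -26)
w = -23 (w = Add(2, Add(-14, -11)) = Add(2, -25) = -23)
Function('l')(z, A) = Add(-23, z) (Function('l')(z, A) = Add(z, -23) = Add(-23, z))
Pow(Add(40633, Function('l')(Function('C')(5), 315)), -1) = Pow(Add(40633, Add(-23, -26)), -1) = Pow(Add(40633, -49), -1) = Pow(40584, -1) = Rational(1, 40584)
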